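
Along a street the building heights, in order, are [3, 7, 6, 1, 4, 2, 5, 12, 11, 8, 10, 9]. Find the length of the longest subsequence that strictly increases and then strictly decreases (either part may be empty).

inc[i] = longest strictly increasing subsequence ending at i; dec[i] = longest strictly decreasing subsequence starting at i:
i:      1  2  3  4  5  6  7  8  9 10 11 12
a[i]:   3  7  6  1  4  2  5 12 11  8 10  9
inc:    1  2  2  1  2  2  3  4  4  4  5  5
dec:    2  4  3  1  2  1  1  4  3  1  2  1
Best peak at i=8 (value 12): inc=4, dec=4, length 4+4−1 = 7.

7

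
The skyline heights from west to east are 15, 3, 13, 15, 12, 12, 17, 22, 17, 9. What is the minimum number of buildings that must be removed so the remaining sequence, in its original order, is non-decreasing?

5

Fewest deletions = n − (longest non-decreasing subsequence).
i:      1  2  3  4  5  6  7  8  9 10
a[i]:  15  3 13 15 12 12 17 22 17  9
dp:     1  1  2  3  2  3  4  5  5  2
max dp = 5, so deletions = 10 − 5 = 5.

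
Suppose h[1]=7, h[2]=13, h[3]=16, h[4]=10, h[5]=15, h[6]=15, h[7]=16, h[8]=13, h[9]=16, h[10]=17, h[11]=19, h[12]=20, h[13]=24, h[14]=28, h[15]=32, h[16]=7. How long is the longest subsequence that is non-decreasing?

Track the smallest tail for each achievable length (allowing ties):
7 → extends → [7]
13 → extends → [7, 13]
16 → extends → [7, 13, 16]
10 → replaces 13 → [7, 10, 16]
15 → replaces 16 → [7, 10, 15]
15 → extends → [7, 10, 15, 15]
16 → extends → [7, 10, 15, 15, 16]
13 → replaces 15 → [7, 10, 13, 15, 16]
16 → extends → [7, 10, 13, 15, 16, 16]
17 → extends → [7, 10, 13, 15, 16, 16, 17]
19 → extends → [7, 10, 13, 15, 16, 16, 17, 19]
20 → extends → [7, 10, 13, 15, 16, 16, 17, 19, 20]
24 → extends → [7, 10, 13, 15, 16, 16, 17, 19, 20, 24]
28 → extends → [7, 10, 13, 15, 16, 16, 17, 19, 20, 24, 28]
32 → extends → [7, 10, 13, 15, 16, 16, 17, 19, 20, 24, 28, 32]
7 → replaces 10 → [7, 7, 13, 15, 16, 16, 17, 19, 20, 24, 28, 32]
Twelve tails, so the longest non-decreasing subsequence has length 12 (e.g. 7, 13, 15, 15, 16, 16, 17, 19, 20, 24, 28, 32).

12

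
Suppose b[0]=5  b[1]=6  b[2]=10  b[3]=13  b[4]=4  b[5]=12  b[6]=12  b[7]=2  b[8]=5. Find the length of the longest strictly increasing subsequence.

4

Let dp[i] be the length of the longest such subsequence ending at index i:
i:      0  1  2  3  4  5  6  7  8
b[i]:   5  6 10 13  4 12 12  2  5
dp:     1  2  3  4  1  4  4  1  2
Maximum dp value is 4.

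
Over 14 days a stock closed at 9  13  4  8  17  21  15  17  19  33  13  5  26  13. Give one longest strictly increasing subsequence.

Patience tails give the LIS length; then backtrack through the dp parents:
9 → extends → [9]
13 → extends → [9, 13]
4 → replaces 9 → [4, 13]
8 → replaces 13 → [4, 8]
17 → extends → [4, 8, 17]
21 → extends → [4, 8, 17, 21]
15 → replaces 17 → [4, 8, 15, 21]
17 → replaces 21 → [4, 8, 15, 17]
19 → extends → [4, 8, 15, 17, 19]
33 → extends → [4, 8, 15, 17, 19, 33]
13 → replaces 15 → [4, 8, 13, 17, 19, 33]
5 → replaces 8 → [4, 5, 13, 17, 19, 33]
26 → replaces 33 → [4, 5, 13, 17, 19, 26]
13 → already a tail → [4, 5, 13, 17, 19, 26]
Length 6; one witness is 9, 13, 15, 17, 19, 33.

9, 13, 15, 17, 19, 33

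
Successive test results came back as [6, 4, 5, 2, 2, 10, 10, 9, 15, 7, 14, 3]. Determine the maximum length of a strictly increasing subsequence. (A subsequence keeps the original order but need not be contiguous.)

Track the smallest tail for each achievable length (strict):
6 → extends → [6]
4 → replaces 6 → [4]
5 → extends → [4, 5]
2 → replaces 4 → [2, 5]
2 → already a tail → [2, 5]
10 → extends → [2, 5, 10]
10 → already a tail → [2, 5, 10]
9 → replaces 10 → [2, 5, 9]
15 → extends → [2, 5, 9, 15]
7 → replaces 9 → [2, 5, 7, 15]
14 → replaces 15 → [2, 5, 7, 14]
3 → replaces 5 → [2, 3, 7, 14]
Four tails, so the longest strictly increasing subsequence has length 4 (e.g. 4, 5, 10, 15).

4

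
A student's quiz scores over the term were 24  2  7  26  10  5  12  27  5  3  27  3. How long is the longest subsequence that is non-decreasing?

6

Let dp[i] be the length of the longest such subsequence ending at index i:
i:      1  2  3  4  5  6  7  8  9 10 11 12
a[i]:  24  2  7 26 10  5 12 27  5  3 27  3
dp:     1  1  2  3  3  2  4  5  3  2  6  3
Maximum dp value is 6.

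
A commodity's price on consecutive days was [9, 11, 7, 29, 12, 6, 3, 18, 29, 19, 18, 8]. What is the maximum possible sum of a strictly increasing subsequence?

Let S[i] be the best sum of a strictly increasing subsequence ending at i:
i:      1  2  3  4  5  6  7  8  9 10 11 12
a[i]:   9 11  7 29 12  6  3 18 29 19 18  8
S:      9 20  7 49 32  6  3 50 79 69 50 15
Maximum is 79 (e.g. 9 + 11 + 12 + 18 + 29).

79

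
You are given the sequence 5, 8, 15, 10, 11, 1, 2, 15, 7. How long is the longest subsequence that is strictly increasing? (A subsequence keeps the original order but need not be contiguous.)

5

Let dp[i] be the length of the longest such subsequence ending at index i:
i:      1  2  3  4  5  6  7  8  9
a[i]:   5  8 15 10 11  1  2 15  7
dp:     1  2  3  3  4  1  2  5  3
Maximum dp value is 5.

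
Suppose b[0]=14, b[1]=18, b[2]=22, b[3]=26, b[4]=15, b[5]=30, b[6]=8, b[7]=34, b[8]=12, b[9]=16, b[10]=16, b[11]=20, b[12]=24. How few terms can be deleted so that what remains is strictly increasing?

Fewest deletions = n − (longest strictly increasing subsequence).
Patience tails:
14 → extends → [14]
18 → extends → [14, 18]
22 → extends → [14, 18, 22]
26 → extends → [14, 18, 22, 26]
15 → replaces 18 → [14, 15, 22, 26]
30 → extends → [14, 15, 22, 26, 30]
8 → replaces 14 → [8, 15, 22, 26, 30]
34 → extends → [8, 15, 22, 26, 30, 34]
12 → replaces 15 → [8, 12, 22, 26, 30, 34]
16 → replaces 22 → [8, 12, 16, 26, 30, 34]
16 → already a tail → [8, 12, 16, 26, 30, 34]
20 → replaces 26 → [8, 12, 16, 20, 30, 34]
24 → replaces 30 → [8, 12, 16, 20, 24, 34]
Longest strictly increasing subsequence has length 6, so deletions = 13 − 6 = 7.

7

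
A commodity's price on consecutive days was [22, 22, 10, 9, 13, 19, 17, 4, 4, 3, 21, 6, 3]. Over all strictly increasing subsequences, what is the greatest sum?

63

Let S[i] be the best sum of a strictly increasing subsequence ending at i:
i:      1  2  3  4  5  6  7  8  9 10 11 12 13
a[i]:  22 22 10  9 13 19 17  4  4  3 21  6  3
S:     22 22 10  9 23 42 40  4  4  3 63 10  3
Maximum is 63 (e.g. 10 + 13 + 19 + 21).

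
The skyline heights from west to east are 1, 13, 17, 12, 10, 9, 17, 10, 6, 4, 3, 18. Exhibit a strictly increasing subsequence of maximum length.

Patience tails give the LIS length; then backtrack through the dp parents:
1 → extends → [1]
13 → extends → [1, 13]
17 → extends → [1, 13, 17]
12 → replaces 13 → [1, 12, 17]
10 → replaces 12 → [1, 10, 17]
9 → replaces 10 → [1, 9, 17]
17 → already a tail → [1, 9, 17]
10 → replaces 17 → [1, 9, 10]
6 → replaces 9 → [1, 6, 10]
4 → replaces 6 → [1, 4, 10]
3 → replaces 4 → [1, 3, 10]
18 → extends → [1, 3, 10, 18]
Length 4; one witness is 1, 13, 17, 18.

1, 13, 17, 18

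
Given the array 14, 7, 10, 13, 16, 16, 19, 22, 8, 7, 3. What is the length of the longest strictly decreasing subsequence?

Negate each value so 'decreasing' becomes 'increasing', then run patience tails on the negated sequence:
-14 → extends → [-14]
-7 → extends → [-14, -7]
-10 → replaces -7 → [-14, -10]
-13 → replaces -10 → [-14, -13]
-16 → replaces -14 → [-16, -13]
-16 → already a tail → [-16, -13]
-19 → replaces -16 → [-19, -13]
-22 → replaces -19 → [-22, -13]
-8 → extends → [-22, -13, -8]
-7 → extends → [-22, -13, -8, -7]
-3 → extends → [-22, -13, -8, -7, -3]
Five tails, so the longest strictly decreasing subsequence of the original has length 5.

5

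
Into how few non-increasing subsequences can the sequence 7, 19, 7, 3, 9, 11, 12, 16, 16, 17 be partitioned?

6

The minimum number of non-increasing subsequences covering a sequence equals the length of its longest strictly increasing subsequence.
LIS length is 6 (e.g. 7, 9, 11, 12, 16, 17), so 6 piles are needed.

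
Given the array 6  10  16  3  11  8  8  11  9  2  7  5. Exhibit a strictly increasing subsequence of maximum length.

6, 10, 16

Patience tails give the LIS length; then backtrack through the dp parents:
6 → extends → [6]
10 → extends → [6, 10]
16 → extends → [6, 10, 16]
3 → replaces 6 → [3, 10, 16]
11 → replaces 16 → [3, 10, 11]
8 → replaces 10 → [3, 8, 11]
8 → already a tail → [3, 8, 11]
11 → already a tail → [3, 8, 11]
9 → replaces 11 → [3, 8, 9]
2 → replaces 3 → [2, 8, 9]
7 → replaces 8 → [2, 7, 9]
5 → replaces 7 → [2, 5, 9]
Length 3; one witness is 6, 10, 16.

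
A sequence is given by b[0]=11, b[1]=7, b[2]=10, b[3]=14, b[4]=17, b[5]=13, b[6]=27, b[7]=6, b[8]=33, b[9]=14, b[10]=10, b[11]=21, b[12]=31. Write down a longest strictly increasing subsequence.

Patience tails give the LIS length; then backtrack through the dp parents:
11 → extends → [11]
7 → replaces 11 → [7]
10 → extends → [7, 10]
14 → extends → [7, 10, 14]
17 → extends → [7, 10, 14, 17]
13 → replaces 14 → [7, 10, 13, 17]
27 → extends → [7, 10, 13, 17, 27]
6 → replaces 7 → [6, 10, 13, 17, 27]
33 → extends → [6, 10, 13, 17, 27, 33]
14 → replaces 17 → [6, 10, 13, 14, 27, 33]
10 → already a tail → [6, 10, 13, 14, 27, 33]
21 → replaces 27 → [6, 10, 13, 14, 21, 33]
31 → replaces 33 → [6, 10, 13, 14, 21, 31]
Length 6; one witness is 7, 10, 14, 17, 27, 33.

7, 10, 14, 17, 27, 33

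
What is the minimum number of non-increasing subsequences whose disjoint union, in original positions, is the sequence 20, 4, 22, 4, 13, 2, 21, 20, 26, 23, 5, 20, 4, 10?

Place each on the leftmost legal pile:
20 → new pile 1 (tops now [20])
4 → pile 1 (tops now [4])
22 → new pile 2 (tops now [4, 22])
4 → pile 1 (tops now [4, 22])
13 → pile 2 (tops now [4, 13])
2 → pile 1 (tops now [2, 13])
21 → new pile 3 (tops now [2, 13, 21])
20 → pile 3 (tops now [2, 13, 20])
26 → new pile 4 (tops now [2, 13, 20, 26])
23 → pile 4 (tops now [2, 13, 20, 23])
5 → pile 2 (tops now [2, 5, 20, 23])
20 → pile 3 (tops now [2, 5, 20, 23])
4 → pile 2 (tops now [2, 4, 20, 23])
10 → pile 3 (tops now [2, 4, 10, 23])
Four piles.

4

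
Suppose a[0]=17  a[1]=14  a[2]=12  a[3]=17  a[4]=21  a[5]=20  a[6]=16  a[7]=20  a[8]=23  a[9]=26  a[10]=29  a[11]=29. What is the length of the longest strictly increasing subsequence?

Let dp[i] be the length of the longest such subsequence ending at index i:
i:      0  1  2  3  4  5  6  7  8  9 10 11
a[i]:  17 14 12 17 21 20 16 20 23 26 29 29
dp:     1  1  1  2  3  3  2  3  4  5  6  6
Maximum dp value is 6.

6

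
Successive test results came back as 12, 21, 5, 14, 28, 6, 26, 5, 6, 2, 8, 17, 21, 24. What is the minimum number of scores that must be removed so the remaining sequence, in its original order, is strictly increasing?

8

Fewest deletions = n − (longest strictly increasing subsequence).
i:      1  2  3  4  5  6  7  8  9 10 11 12 13 14
a[i]:  12 21  5 14 28  6 26  5  6  2  8 17 21 24
dp:     1  2  1  2  3  2  3  1  2  1  3  4  5  6
max dp = 6, so deletions = 14 − 6 = 8.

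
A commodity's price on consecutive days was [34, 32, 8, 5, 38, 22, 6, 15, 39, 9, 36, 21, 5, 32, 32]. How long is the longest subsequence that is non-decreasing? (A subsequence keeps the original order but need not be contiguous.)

Track the smallest tail for each achievable length (allowing ties):
34 → extends → [34]
32 → replaces 34 → [32]
8 → replaces 32 → [8]
5 → replaces 8 → [5]
38 → extends → [5, 38]
22 → replaces 38 → [5, 22]
6 → replaces 22 → [5, 6]
15 → extends → [5, 6, 15]
39 → extends → [5, 6, 15, 39]
9 → replaces 15 → [5, 6, 9, 39]
36 → replaces 39 → [5, 6, 9, 36]
21 → replaces 36 → [5, 6, 9, 21]
5 → replaces 6 → [5, 5, 9, 21]
32 → extends → [5, 5, 9, 21, 32]
32 → extends → [5, 5, 9, 21, 32, 32]
Six tails, so the longest non-decreasing subsequence has length 6 (e.g. 5, 6, 15, 21, 32, 32).

6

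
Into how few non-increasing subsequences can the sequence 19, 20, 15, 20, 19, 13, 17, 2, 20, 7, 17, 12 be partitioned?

3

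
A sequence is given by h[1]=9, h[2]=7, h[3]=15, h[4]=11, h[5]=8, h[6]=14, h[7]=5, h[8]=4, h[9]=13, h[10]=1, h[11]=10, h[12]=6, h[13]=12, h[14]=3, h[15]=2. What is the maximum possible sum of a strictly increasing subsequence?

37

Let S[i] be the best sum of a strictly increasing subsequence ending at i:
i:      1  2  3  4  5  6  7  8  9 10 11 12 13 14 15
h[i]:   9  7 15 11  8 14  5  4 13  1 10  6 12  3  2
S:      9  7 24 20 15 34  5  4 33  1 25 11 37  4  3
Maximum is 37 (e.g. 7 + 8 + 10 + 12).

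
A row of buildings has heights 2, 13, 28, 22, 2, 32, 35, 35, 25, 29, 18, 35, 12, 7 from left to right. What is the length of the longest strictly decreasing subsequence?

Negate each value so 'decreasing' becomes 'increasing', then run patience tails on the negated sequence:
-2 → extends → [-2]
-13 → replaces -2 → [-13]
-28 → replaces -13 → [-28]
-22 → extends → [-28, -22]
-2 → extends → [-28, -22, -2]
-32 → replaces -28 → [-32, -22, -2]
-35 → replaces -32 → [-35, -22, -2]
-35 → already a tail → [-35, -22, -2]
-25 → replaces -22 → [-35, -25, -2]
-29 → replaces -25 → [-35, -29, -2]
-18 → replaces -2 → [-35, -29, -18]
-35 → already a tail → [-35, -29, -18]
-12 → extends → [-35, -29, -18, -12]
-7 → extends → [-35, -29, -18, -12, -7]
Five tails, so the longest strictly decreasing subsequence of the original has length 5.

5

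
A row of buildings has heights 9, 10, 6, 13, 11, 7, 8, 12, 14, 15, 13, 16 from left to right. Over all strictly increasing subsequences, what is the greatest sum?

87

Let S[i] be the best sum of a strictly increasing subsequence ending at i:
i:      1  2  3  4  5  6  7  8  9 10 11 12
a[i]:   9 10  6 13 11  7  8 12 14 15 13 16
S:      9 19  6 32 30 13 21 42 56 71 55 87
Maximum is 87 (e.g. 9 + 10 + 11 + 12 + 14 + 15 + 16).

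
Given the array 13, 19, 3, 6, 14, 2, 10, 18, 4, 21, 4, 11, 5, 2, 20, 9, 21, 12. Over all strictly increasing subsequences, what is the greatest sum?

Let S[i] be the best sum of a strictly increasing subsequence ending at i:
i:      1  2  3  4  5  6  7  8  9 10 11 12 13 14 15 16 17 18
a[i]:  13 19  3  6 14  2 10 18  4 21  4 11  5  2 20  9 21 12
S:     13 32  3  9 27  2 19 45  7 66  7 30 12  2 65 21 86 42
Maximum is 86 (e.g. 13 + 14 + 18 + 20 + 21).

86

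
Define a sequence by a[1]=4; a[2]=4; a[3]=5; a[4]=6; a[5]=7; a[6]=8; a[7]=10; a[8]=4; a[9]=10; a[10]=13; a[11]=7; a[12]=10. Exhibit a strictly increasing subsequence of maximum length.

Patience tails give the LIS length; then backtrack through the dp parents:
4 → extends → [4]
4 → already a tail → [4]
5 → extends → [4, 5]
6 → extends → [4, 5, 6]
7 → extends → [4, 5, 6, 7]
8 → extends → [4, 5, 6, 7, 8]
10 → extends → [4, 5, 6, 7, 8, 10]
4 → already a tail → [4, 5, 6, 7, 8, 10]
10 → already a tail → [4, 5, 6, 7, 8, 10]
13 → extends → [4, 5, 6, 7, 8, 10, 13]
7 → already a tail → [4, 5, 6, 7, 8, 10, 13]
10 → already a tail → [4, 5, 6, 7, 8, 10, 13]
Length 7; one witness is 4, 5, 6, 7, 8, 10, 13.

4, 5, 6, 7, 8, 10, 13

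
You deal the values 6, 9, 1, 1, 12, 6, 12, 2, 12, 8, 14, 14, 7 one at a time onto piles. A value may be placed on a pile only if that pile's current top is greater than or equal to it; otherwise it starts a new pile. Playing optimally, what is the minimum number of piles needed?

4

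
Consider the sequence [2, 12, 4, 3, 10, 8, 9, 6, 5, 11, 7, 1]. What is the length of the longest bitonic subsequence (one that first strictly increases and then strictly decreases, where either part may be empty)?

7

inc[i] = longest strictly increasing subsequence ending at i; dec[i] = longest strictly decreasing subsequence starting at i:
i:      1  2  3  4  5  6  7  8  9 10 11 12
a[i]:   2 12  4  3 10  8  9  6  5 11  7  1
inc:    1  2  2  2  3  3  4  3  3  5  4  1
dec:    2  6  3  2  5  4  4  3  2  3  2  1
Best peak at i=2 (value 12): inc=2, dec=6, length 2+6−1 = 7.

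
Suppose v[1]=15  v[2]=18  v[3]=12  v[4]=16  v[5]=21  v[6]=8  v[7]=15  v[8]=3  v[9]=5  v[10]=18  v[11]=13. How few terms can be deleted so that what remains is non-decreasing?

8

Fewest deletions = n − (longest non-decreasing subsequence).
Patience tails:
15 → extends → [15]
18 → extends → [15, 18]
12 → replaces 15 → [12, 18]
16 → replaces 18 → [12, 16]
21 → extends → [12, 16, 21]
8 → replaces 12 → [8, 16, 21]
15 → replaces 16 → [8, 15, 21]
3 → replaces 8 → [3, 15, 21]
5 → replaces 15 → [3, 5, 21]
18 → replaces 21 → [3, 5, 18]
13 → replaces 18 → [3, 5, 13]
Longest non-decreasing subsequence has length 3, so deletions = 11 − 3 = 8.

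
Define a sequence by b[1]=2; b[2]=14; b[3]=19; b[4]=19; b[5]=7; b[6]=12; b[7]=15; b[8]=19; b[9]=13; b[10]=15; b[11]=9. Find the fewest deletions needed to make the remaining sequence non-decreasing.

Fewest deletions = n − (longest non-decreasing subsequence).
i:      1  2  3  4  5  6  7  8  9 10 11
b[i]:   2 14 19 19  7 12 15 19 13 15  9
dp:     1  2  3  4  2  3  4  5  4  5  3
max dp = 5, so deletions = 11 − 5 = 6.

6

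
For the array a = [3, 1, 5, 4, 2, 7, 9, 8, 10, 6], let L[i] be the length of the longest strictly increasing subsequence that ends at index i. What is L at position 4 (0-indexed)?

dp[i] = 1 + max{dp[j] : j<i, a[j]<a[i]} (or 1 if no such j):
i:      0  1  2  3  4  5  6  7  8  9
a[i]:   3  1  5  4  2  7  9  8 10  6
dp:     1  1  2  2  2  3  4  4  5  3
At index 4 the value is 2.

2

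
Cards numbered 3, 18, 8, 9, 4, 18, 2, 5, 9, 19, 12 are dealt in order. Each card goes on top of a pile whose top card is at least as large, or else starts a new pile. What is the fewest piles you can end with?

5

Place each on the leftmost legal pile:
3 → new pile 1 (tops now [3])
18 → new pile 2 (tops now [3, 18])
8 → pile 2 (tops now [3, 8])
9 → new pile 3 (tops now [3, 8, 9])
4 → pile 2 (tops now [3, 4, 9])
18 → new pile 4 (tops now [3, 4, 9, 18])
2 → pile 1 (tops now [2, 4, 9, 18])
5 → pile 3 (tops now [2, 4, 5, 18])
9 → pile 4 (tops now [2, 4, 5, 9])
19 → new pile 5 (tops now [2, 4, 5, 9, 19])
12 → pile 5 (tops now [2, 4, 5, 9, 12])
Five piles.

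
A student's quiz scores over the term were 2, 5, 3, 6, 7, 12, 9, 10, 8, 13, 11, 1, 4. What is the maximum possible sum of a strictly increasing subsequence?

Let S[i] be the best sum of a strictly increasing subsequence ending at i:
i:      1  2  3  4  5  6  7  8  9 10 11 12 13
a[i]:   2  5  3  6  7 12  9 10  8 13 11  1  4
S:      2  7  5 13 20 32 29 39 28 52 50  1  9
Maximum is 52 (e.g. 2 + 5 + 6 + 7 + 9 + 10 + 13).

52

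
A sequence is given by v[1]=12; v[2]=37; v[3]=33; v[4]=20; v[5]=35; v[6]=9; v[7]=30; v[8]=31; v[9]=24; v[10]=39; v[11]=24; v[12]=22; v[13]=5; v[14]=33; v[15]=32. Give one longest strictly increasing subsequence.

12, 20, 30, 31, 39

Patience tails give the LIS length; then backtrack through the dp parents:
12 → extends → [12]
37 → extends → [12, 37]
33 → replaces 37 → [12, 33]
20 → replaces 33 → [12, 20]
35 → extends → [12, 20, 35]
9 → replaces 12 → [9, 20, 35]
30 → replaces 35 → [9, 20, 30]
31 → extends → [9, 20, 30, 31]
24 → replaces 30 → [9, 20, 24, 31]
39 → extends → [9, 20, 24, 31, 39]
24 → already a tail → [9, 20, 24, 31, 39]
22 → replaces 24 → [9, 20, 22, 31, 39]
5 → replaces 9 → [5, 20, 22, 31, 39]
33 → replaces 39 → [5, 20, 22, 31, 33]
32 → replaces 33 → [5, 20, 22, 31, 32]
Length 5; one witness is 12, 20, 30, 31, 39.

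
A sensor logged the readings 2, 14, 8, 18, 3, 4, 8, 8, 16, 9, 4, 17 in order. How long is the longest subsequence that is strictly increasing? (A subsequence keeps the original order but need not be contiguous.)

Track the smallest tail for each achievable length (strict):
2 → extends → [2]
14 → extends → [2, 14]
8 → replaces 14 → [2, 8]
18 → extends → [2, 8, 18]
3 → replaces 8 → [2, 3, 18]
4 → replaces 18 → [2, 3, 4]
8 → extends → [2, 3, 4, 8]
8 → already a tail → [2, 3, 4, 8]
16 → extends → [2, 3, 4, 8, 16]
9 → replaces 16 → [2, 3, 4, 8, 9]
4 → already a tail → [2, 3, 4, 8, 9]
17 → extends → [2, 3, 4, 8, 9, 17]
Six tails, so the longest strictly increasing subsequence has length 6 (e.g. 2, 3, 4, 8, 16, 17).

6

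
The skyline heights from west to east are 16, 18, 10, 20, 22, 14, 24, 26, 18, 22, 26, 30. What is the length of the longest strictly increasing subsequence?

Track the smallest tail for each achievable length (strict):
16 → extends → [16]
18 → extends → [16, 18]
10 → replaces 16 → [10, 18]
20 → extends → [10, 18, 20]
22 → extends → [10, 18, 20, 22]
14 → replaces 18 → [10, 14, 20, 22]
24 → extends → [10, 14, 20, 22, 24]
26 → extends → [10, 14, 20, 22, 24, 26]
18 → replaces 20 → [10, 14, 18, 22, 24, 26]
22 → already a tail → [10, 14, 18, 22, 24, 26]
26 → already a tail → [10, 14, 18, 22, 24, 26]
30 → extends → [10, 14, 18, 22, 24, 26, 30]
Seven tails, so the longest strictly increasing subsequence has length 7 (e.g. 16, 18, 20, 22, 24, 26, 30).

7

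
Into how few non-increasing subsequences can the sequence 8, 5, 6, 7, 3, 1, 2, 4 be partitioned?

3

Place each on the leftmost legal pile:
8 → new pile 1 (tops now [8])
5 → pile 1 (tops now [5])
6 → new pile 2 (tops now [5, 6])
7 → new pile 3 (tops now [5, 6, 7])
3 → pile 1 (tops now [3, 6, 7])
1 → pile 1 (tops now [1, 6, 7])
2 → pile 2 (tops now [1, 2, 7])
4 → pile 3 (tops now [1, 2, 4])
Three piles.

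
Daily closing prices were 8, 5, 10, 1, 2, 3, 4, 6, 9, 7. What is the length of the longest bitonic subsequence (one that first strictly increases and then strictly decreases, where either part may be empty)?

7

inc[i] = longest strictly increasing subsequence ending at i; dec[i] = longest strictly decreasing subsequence starting at i:
i:      1  2  3  4  5  6  7  8  9 10
a[i]:   8  5 10  1  2  3  4  6  9  7
inc:    1  1  2  1  2  3  4  5  6  6
dec:    3  2  3  1  1  1  1  1  2  1
Best peak at i=9 (value 9): inc=6, dec=2, length 6+2−1 = 7.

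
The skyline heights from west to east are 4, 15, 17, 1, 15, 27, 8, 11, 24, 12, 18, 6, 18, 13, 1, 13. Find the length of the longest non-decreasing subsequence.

6

Track the smallest tail for each achievable length (allowing ties):
4 → extends → [4]
15 → extends → [4, 15]
17 → extends → [4, 15, 17]
1 → replaces 4 → [1, 15, 17]
15 → replaces 17 → [1, 15, 15]
27 → extends → [1, 15, 15, 27]
8 → replaces 15 → [1, 8, 15, 27]
11 → replaces 15 → [1, 8, 11, 27]
24 → replaces 27 → [1, 8, 11, 24]
12 → replaces 24 → [1, 8, 11, 12]
18 → extends → [1, 8, 11, 12, 18]
6 → replaces 8 → [1, 6, 11, 12, 18]
18 → extends → [1, 6, 11, 12, 18, 18]
13 → replaces 18 → [1, 6, 11, 12, 13, 18]
1 → replaces 6 → [1, 1, 11, 12, 13, 18]
13 → replaces 18 → [1, 1, 11, 12, 13, 13]
Six tails, so the longest non-decreasing subsequence has length 6 (e.g. 4, 8, 11, 12, 18, 18).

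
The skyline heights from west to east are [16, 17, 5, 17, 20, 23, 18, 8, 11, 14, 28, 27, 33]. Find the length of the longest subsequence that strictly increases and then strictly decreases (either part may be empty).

6

inc[i] = longest strictly increasing subsequence ending at i; dec[i] = longest strictly decreasing subsequence starting at i:
i:      1  2  3  4  5  6  7  8  9 10 11 12 13
a[i]:  16 17  5 17 20 23 18  8 11 14 28 27 33
inc:    1  2  1  2  3  4  3  2  3  4  5  5  6
dec:    2  2  1  2  3  3  2  1  1  1  2  1  1
Best peak at i=6 (value 23): inc=4, dec=3, length 4+3−1 = 6.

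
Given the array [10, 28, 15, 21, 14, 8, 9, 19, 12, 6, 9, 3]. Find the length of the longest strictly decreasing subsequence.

Negate each value so 'decreasing' becomes 'increasing', then run patience tails on the negated sequence:
-10 → extends → [-10]
-28 → replaces -10 → [-28]
-15 → extends → [-28, -15]
-21 → replaces -15 → [-28, -21]
-14 → extends → [-28, -21, -14]
-8 → extends → [-28, -21, -14, -8]
-9 → replaces -8 → [-28, -21, -14, -9]
-19 → replaces -14 → [-28, -21, -19, -9]
-12 → replaces -9 → [-28, -21, -19, -12]
-6 → extends → [-28, -21, -19, -12, -6]
-9 → replaces -6 → [-28, -21, -19, -12, -9]
-3 → extends → [-28, -21, -19, -12, -9, -3]
Six tails, so the longest strictly decreasing subsequence of the original has length 6.

6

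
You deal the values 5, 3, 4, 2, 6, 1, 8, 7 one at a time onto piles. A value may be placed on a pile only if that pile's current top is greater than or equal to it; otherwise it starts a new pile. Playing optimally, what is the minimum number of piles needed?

The minimum number of non-increasing subsequences covering a sequence equals the length of its longest strictly increasing subsequence.
LIS length is 4 (e.g. 3, 4, 6, 8), so 4 piles are needed.

4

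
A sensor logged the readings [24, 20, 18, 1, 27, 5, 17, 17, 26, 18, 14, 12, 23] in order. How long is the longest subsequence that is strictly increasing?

5

Track the smallest tail for each achievable length (strict):
24 → extends → [24]
20 → replaces 24 → [20]
18 → replaces 20 → [18]
1 → replaces 18 → [1]
27 → extends → [1, 27]
5 → replaces 27 → [1, 5]
17 → extends → [1, 5, 17]
17 → already a tail → [1, 5, 17]
26 → extends → [1, 5, 17, 26]
18 → replaces 26 → [1, 5, 17, 18]
14 → replaces 17 → [1, 5, 14, 18]
12 → replaces 14 → [1, 5, 12, 18]
23 → extends → [1, 5, 12, 18, 23]
Five tails, so the longest strictly increasing subsequence has length 5 (e.g. 1, 5, 17, 18, 23).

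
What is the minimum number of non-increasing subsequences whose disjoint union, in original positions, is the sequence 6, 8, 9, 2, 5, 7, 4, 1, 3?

3

The minimum number of non-increasing subsequences covering a sequence equals the length of its longest strictly increasing subsequence.
LIS length is 3 (e.g. 6, 8, 9), so 3 piles are needed.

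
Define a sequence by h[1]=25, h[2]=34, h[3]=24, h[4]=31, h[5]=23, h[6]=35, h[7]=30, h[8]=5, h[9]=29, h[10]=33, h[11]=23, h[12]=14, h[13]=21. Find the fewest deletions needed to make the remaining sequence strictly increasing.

Fewest deletions = n − (longest strictly increasing subsequence).
Patience tails:
25 → extends → [25]
34 → extends → [25, 34]
24 → replaces 25 → [24, 34]
31 → replaces 34 → [24, 31]
23 → replaces 24 → [23, 31]
35 → extends → [23, 31, 35]
30 → replaces 31 → [23, 30, 35]
5 → replaces 23 → [5, 30, 35]
29 → replaces 30 → [5, 29, 35]
33 → replaces 35 → [5, 29, 33]
23 → replaces 29 → [5, 23, 33]
14 → replaces 23 → [5, 14, 33]
21 → replaces 33 → [5, 14, 21]
Longest strictly increasing subsequence has length 3, so deletions = 13 − 3 = 10.

10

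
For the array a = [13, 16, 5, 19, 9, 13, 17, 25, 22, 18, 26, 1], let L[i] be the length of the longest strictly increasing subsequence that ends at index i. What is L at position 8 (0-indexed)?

dp[i] = 1 + max{dp[j] : j<i, a[j]<a[i]} (or 1 if no such j):
i:      0  1  2  3  4  5  6  7  8  9 10 11
a[i]:  13 16  5 19  9 13 17 25 22 18 26  1
dp:     1  2  1  3  2  3  4  5  5  5  6  1
At index 8 the value is 5.

5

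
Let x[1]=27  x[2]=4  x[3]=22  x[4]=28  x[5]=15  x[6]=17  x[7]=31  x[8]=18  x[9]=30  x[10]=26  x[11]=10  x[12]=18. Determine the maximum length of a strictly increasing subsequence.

5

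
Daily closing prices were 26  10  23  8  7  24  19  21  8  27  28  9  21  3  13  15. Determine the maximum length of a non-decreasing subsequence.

5

Track the smallest tail for each achievable length (allowing ties):
26 → extends → [26]
10 → replaces 26 → [10]
23 → extends → [10, 23]
8 → replaces 10 → [8, 23]
7 → replaces 8 → [7, 23]
24 → extends → [7, 23, 24]
19 → replaces 23 → [7, 19, 24]
21 → replaces 24 → [7, 19, 21]
8 → replaces 19 → [7, 8, 21]
27 → extends → [7, 8, 21, 27]
28 → extends → [7, 8, 21, 27, 28]
9 → replaces 21 → [7, 8, 9, 27, 28]
21 → replaces 27 → [7, 8, 9, 21, 28]
3 → replaces 7 → [3, 8, 9, 21, 28]
13 → replaces 21 → [3, 8, 9, 13, 28]
15 → replaces 28 → [3, 8, 9, 13, 15]
Five tails, so the longest non-decreasing subsequence has length 5 (e.g. 10, 23, 24, 27, 28).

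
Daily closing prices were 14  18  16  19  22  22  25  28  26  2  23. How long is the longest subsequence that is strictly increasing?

Let dp[i] be the length of the longest such subsequence ending at index i:
i:      1  2  3  4  5  6  7  8  9 10 11
a[i]:  14 18 16 19 22 22 25 28 26  2 23
dp:     1  2  2  3  4  4  5  6  6  1  5
Maximum dp value is 6.

6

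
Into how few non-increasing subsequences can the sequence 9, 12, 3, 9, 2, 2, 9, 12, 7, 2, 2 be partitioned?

The minimum number of non-increasing subsequences covering a sequence equals the length of its longest strictly increasing subsequence.
LIS length is 3 (e.g. 3, 9, 12), so 3 piles are needed.

3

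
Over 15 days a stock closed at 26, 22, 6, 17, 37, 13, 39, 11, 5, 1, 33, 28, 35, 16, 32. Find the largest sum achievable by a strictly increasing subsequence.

Let S[i] be the best sum of a strictly increasing subsequence ending at i:
i:       1   2   3   4   5   6   7   8   9  10  11  12  13  14  15
a[i]:   26  22   6  17  37  13  39  11   5   1  33  28  35  16  32
S:      26  22   6  23  63  19 102  17   5   1  59  54  94  35  86
Maximum is 102 (e.g. 26 + 37 + 39).

102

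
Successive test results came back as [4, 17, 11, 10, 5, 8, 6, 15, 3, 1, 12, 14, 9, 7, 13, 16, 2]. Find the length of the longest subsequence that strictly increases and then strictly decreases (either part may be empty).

inc[i] = longest strictly increasing subsequence ending at i; dec[i] = longest strictly decreasing subsequence starting at i:
i:      1  2  3  4  5  6  7  8  9 10 11 12 13 14 15 16 17
a[i]:   4 17 11 10  5  8  6 15  3  1 12 14  9  7 13 16  2
inc:    1  2  2  2  2  3  3  4  1  1  4  5  4  4  5  6  2
dec:    3  7  6  5  3  4  3  5  2  1  4  4  3  2  2  2  1
Best peak at i=2 (value 17): inc=2, dec=7, length 2+7−1 = 8.

8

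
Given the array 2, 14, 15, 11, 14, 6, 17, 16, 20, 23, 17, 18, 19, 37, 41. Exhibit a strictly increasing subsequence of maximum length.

Patience tails give the LIS length; then backtrack through the dp parents:
2 → extends → [2]
14 → extends → [2, 14]
15 → extends → [2, 14, 15]
11 → replaces 14 → [2, 11, 15]
14 → replaces 15 → [2, 11, 14]
6 → replaces 11 → [2, 6, 14]
17 → extends → [2, 6, 14, 17]
16 → replaces 17 → [2, 6, 14, 16]
20 → extends → [2, 6, 14, 16, 20]
23 → extends → [2, 6, 14, 16, 20, 23]
17 → replaces 20 → [2, 6, 14, 16, 17, 23]
18 → replaces 23 → [2, 6, 14, 16, 17, 18]
19 → extends → [2, 6, 14, 16, 17, 18, 19]
37 → extends → [2, 6, 14, 16, 17, 18, 19, 37]
41 → extends → [2, 6, 14, 16, 17, 18, 19, 37, 41]
Length 9; one witness is 2, 14, 15, 16, 17, 18, 19, 37, 41.

2, 14, 15, 16, 17, 18, 19, 37, 41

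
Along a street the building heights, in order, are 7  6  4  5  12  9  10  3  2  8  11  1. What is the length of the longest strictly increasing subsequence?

5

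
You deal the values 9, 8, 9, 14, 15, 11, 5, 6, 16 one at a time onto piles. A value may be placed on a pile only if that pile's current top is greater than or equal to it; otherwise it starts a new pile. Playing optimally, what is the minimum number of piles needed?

The minimum number of non-increasing subsequences covering a sequence equals the length of its longest strictly increasing subsequence.
LIS length is 5 (e.g. 8, 9, 14, 15, 16), so 5 piles are needed.

5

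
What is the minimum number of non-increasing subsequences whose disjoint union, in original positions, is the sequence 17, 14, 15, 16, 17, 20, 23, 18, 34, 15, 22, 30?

7

Place each on the leftmost legal pile:
17 → new pile 1 (tops now [17])
14 → pile 1 (tops now [14])
15 → new pile 2 (tops now [14, 15])
16 → new pile 3 (tops now [14, 15, 16])
17 → new pile 4 (tops now [14, 15, 16, 17])
20 → new pile 5 (tops now [14, 15, 16, 17, 20])
23 → new pile 6 (tops now [14, 15, 16, 17, 20, 23])
18 → pile 5 (tops now [14, 15, 16, 17, 18, 23])
34 → new pile 7 (tops now [14, 15, 16, 17, 18, 23, 34])
15 → pile 2 (tops now [14, 15, 16, 17, 18, 23, 34])
22 → pile 6 (tops now [14, 15, 16, 17, 18, 22, 34])
30 → pile 7 (tops now [14, 15, 16, 17, 18, 22, 30])
Seven piles.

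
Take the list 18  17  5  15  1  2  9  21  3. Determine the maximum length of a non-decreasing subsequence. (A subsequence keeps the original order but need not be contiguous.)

4

Track the smallest tail for each achievable length (allowing ties):
18 → extends → [18]
17 → replaces 18 → [17]
5 → replaces 17 → [5]
15 → extends → [5, 15]
1 → replaces 5 → [1, 15]
2 → replaces 15 → [1, 2]
9 → extends → [1, 2, 9]
21 → extends → [1, 2, 9, 21]
3 → replaces 9 → [1, 2, 3, 21]
Four tails, so the longest non-decreasing subsequence has length 4 (e.g. 1, 2, 9, 21).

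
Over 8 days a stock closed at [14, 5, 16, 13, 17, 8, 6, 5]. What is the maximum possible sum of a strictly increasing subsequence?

Let S[i] be the best sum of a strictly increasing subsequence ending at i:
i:      1  2  3  4  5  6  7  8
a[i]:  14  5 16 13 17  8  6  5
S:     14  5 30 18 47 13 11  5
Maximum is 47 (e.g. 14 + 16 + 17).

47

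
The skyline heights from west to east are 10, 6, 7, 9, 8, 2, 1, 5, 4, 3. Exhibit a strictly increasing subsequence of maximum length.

Patience tails give the LIS length; then backtrack through the dp parents:
10 → extends → [10]
6 → replaces 10 → [6]
7 → extends → [6, 7]
9 → extends → [6, 7, 9]
8 → replaces 9 → [6, 7, 8]
2 → replaces 6 → [2, 7, 8]
1 → replaces 2 → [1, 7, 8]
5 → replaces 7 → [1, 5, 8]
4 → replaces 5 → [1, 4, 8]
3 → replaces 4 → [1, 3, 8]
Length 3; one witness is 6, 7, 9.

6, 7, 9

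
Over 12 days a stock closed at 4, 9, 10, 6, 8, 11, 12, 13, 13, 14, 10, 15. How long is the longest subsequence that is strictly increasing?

8

Track the smallest tail for each achievable length (strict):
4 → extends → [4]
9 → extends → [4, 9]
10 → extends → [4, 9, 10]
6 → replaces 9 → [4, 6, 10]
8 → replaces 10 → [4, 6, 8]
11 → extends → [4, 6, 8, 11]
12 → extends → [4, 6, 8, 11, 12]
13 → extends → [4, 6, 8, 11, 12, 13]
13 → already a tail → [4, 6, 8, 11, 12, 13]
14 → extends → [4, 6, 8, 11, 12, 13, 14]
10 → replaces 11 → [4, 6, 8, 10, 12, 13, 14]
15 → extends → [4, 6, 8, 10, 12, 13, 14, 15]
Eight tails, so the longest strictly increasing subsequence has length 8 (e.g. 4, 9, 10, 11, 12, 13, 14, 15).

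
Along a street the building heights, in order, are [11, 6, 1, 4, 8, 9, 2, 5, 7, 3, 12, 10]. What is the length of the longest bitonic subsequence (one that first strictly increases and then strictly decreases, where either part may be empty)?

6

inc[i] = longest strictly increasing subsequence ending at i; dec[i] = longest strictly decreasing subsequence starting at i:
i:      1  2  3  4  5  6  7  8  9 10 11 12
a[i]:  11  6  1  4  8  9  2  5  7  3 12 10
inc:    1  1  1  2  3  4  2  3  4  3  5  5
dec:    4  3  1  2  3  3  1  2  2  1  2  1
Best peak at i=6 (value 9): inc=4, dec=3, length 4+3−1 = 6.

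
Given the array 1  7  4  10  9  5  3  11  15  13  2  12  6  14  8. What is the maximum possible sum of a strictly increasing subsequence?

56

Let S[i] be the best sum of a strictly increasing subsequence ending at i:
i:      1  2  3  4  5  6  7  8  9 10 11 12 13 14 15
a[i]:   1  7  4 10  9  5  3 11 15 13  2 12  6 14  8
S:      1  8  5 18 17 10  4 29 44 42  3 41 16 56 24
Maximum is 56 (e.g. 1 + 7 + 10 + 11 + 13 + 14).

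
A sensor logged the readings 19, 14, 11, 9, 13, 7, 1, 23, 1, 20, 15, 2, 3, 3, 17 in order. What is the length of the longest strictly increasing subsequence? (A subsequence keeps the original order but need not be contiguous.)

Let dp[i] be the length of the longest such subsequence ending at index i:
i:      1  2  3  4  5  6  7  8  9 10 11 12 13 14 15
a[i]:  19 14 11  9 13  7  1 23  1 20 15  2  3  3 17
dp:     1  1  1  1  2  1  1  3  1  3  3  2  3  3  4
Maximum dp value is 4.

4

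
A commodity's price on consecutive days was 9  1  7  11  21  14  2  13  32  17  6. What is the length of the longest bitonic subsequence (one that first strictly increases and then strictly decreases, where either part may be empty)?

7

inc[i] = longest strictly increasing subsequence ending at i; dec[i] = longest strictly decreasing subsequence starting at i:
i:      1  2  3  4  5  6  7  8  9 10 11
a[i]:   9  1  7 11 21 14  2 13 32 17  6
inc:    1  1  2  3  4  4  2  4  5  5  3
dec:    3  1  2  2  4  3  1  2  3  2  1
Best peak at i=5 (value 21): inc=4, dec=4, length 4+4−1 = 7.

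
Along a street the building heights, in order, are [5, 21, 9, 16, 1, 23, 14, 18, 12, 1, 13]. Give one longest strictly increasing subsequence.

Patience tails give the LIS length; then backtrack through the dp parents:
5 → extends → [5]
21 → extends → [5, 21]
9 → replaces 21 → [5, 9]
16 → extends → [5, 9, 16]
1 → replaces 5 → [1, 9, 16]
23 → extends → [1, 9, 16, 23]
14 → replaces 16 → [1, 9, 14, 23]
18 → replaces 23 → [1, 9, 14, 18]
12 → replaces 14 → [1, 9, 12, 18]
1 → already a tail → [1, 9, 12, 18]
13 → replaces 18 → [1, 9, 12, 13]
Length 4; one witness is 5, 9, 16, 23.

5, 9, 16, 23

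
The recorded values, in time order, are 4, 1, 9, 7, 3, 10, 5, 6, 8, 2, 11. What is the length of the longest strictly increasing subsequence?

Track the smallest tail for each achievable length (strict):
4 → extends → [4]
1 → replaces 4 → [1]
9 → extends → [1, 9]
7 → replaces 9 → [1, 7]
3 → replaces 7 → [1, 3]
10 → extends → [1, 3, 10]
5 → replaces 10 → [1, 3, 5]
6 → extends → [1, 3, 5, 6]
8 → extends → [1, 3, 5, 6, 8]
2 → replaces 3 → [1, 2, 5, 6, 8]
11 → extends → [1, 2, 5, 6, 8, 11]
Six tails, so the longest strictly increasing subsequence has length 6 (e.g. 1, 3, 5, 6, 8, 11).

6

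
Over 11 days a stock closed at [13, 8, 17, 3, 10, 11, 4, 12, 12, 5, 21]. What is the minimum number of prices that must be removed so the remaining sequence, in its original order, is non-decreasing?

5

Fewest deletions = n − (longest non-decreasing subsequence).
i:      1  2  3  4  5  6  7  8  9 10 11
a[i]:  13  8 17  3 10 11  4 12 12  5 21
dp:     1  1  2  1  2  3  2  4  5  3  6
max dp = 6, so deletions = 11 − 6 = 5.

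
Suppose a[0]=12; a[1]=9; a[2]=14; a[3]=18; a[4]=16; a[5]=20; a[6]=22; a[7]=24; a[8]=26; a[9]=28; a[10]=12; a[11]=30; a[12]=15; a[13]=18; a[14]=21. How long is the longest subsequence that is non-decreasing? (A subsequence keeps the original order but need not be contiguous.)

9

Track the smallest tail for each achievable length (allowing ties):
12 → extends → [12]
9 → replaces 12 → [9]
14 → extends → [9, 14]
18 → extends → [9, 14, 18]
16 → replaces 18 → [9, 14, 16]
20 → extends → [9, 14, 16, 20]
22 → extends → [9, 14, 16, 20, 22]
24 → extends → [9, 14, 16, 20, 22, 24]
26 → extends → [9, 14, 16, 20, 22, 24, 26]
28 → extends → [9, 14, 16, 20, 22, 24, 26, 28]
12 → replaces 14 → [9, 12, 16, 20, 22, 24, 26, 28]
30 → extends → [9, 12, 16, 20, 22, 24, 26, 28, 30]
15 → replaces 16 → [9, 12, 15, 20, 22, 24, 26, 28, 30]
18 → replaces 20 → [9, 12, 15, 18, 22, 24, 26, 28, 30]
21 → replaces 22 → [9, 12, 15, 18, 21, 24, 26, 28, 30]
Nine tails, so the longest non-decreasing subsequence has length 9 (e.g. 12, 14, 18, 20, 22, 24, 26, 28, 30).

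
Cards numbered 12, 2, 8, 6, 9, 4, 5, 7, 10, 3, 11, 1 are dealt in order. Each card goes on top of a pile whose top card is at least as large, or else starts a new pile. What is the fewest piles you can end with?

6

Place each on the leftmost legal pile:
12 → new pile 1 (tops now [12])
2 → pile 1 (tops now [2])
8 → new pile 2 (tops now [2, 8])
6 → pile 2 (tops now [2, 6])
9 → new pile 3 (tops now [2, 6, 9])
4 → pile 2 (tops now [2, 4, 9])
5 → pile 3 (tops now [2, 4, 5])
7 → new pile 4 (tops now [2, 4, 5, 7])
10 → new pile 5 (tops now [2, 4, 5, 7, 10])
3 → pile 2 (tops now [2, 3, 5, 7, 10])
11 → new pile 6 (tops now [2, 3, 5, 7, 10, 11])
1 → pile 1 (tops now [1, 3, 5, 7, 10, 11])
Six piles.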